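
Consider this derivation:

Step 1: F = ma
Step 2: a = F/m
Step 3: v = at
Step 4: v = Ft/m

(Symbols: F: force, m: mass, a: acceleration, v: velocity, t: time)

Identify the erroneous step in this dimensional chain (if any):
No step introduces an error — all steps are dimensionally consistent.

Step 1: F = ma → LHS [L M T^-2], RHS [L M T^-2] ✓
Step 2: a = F/m → LHS [L T^-2], RHS [L T^-2] ✓
Step 3: v = at → LHS [L T^-1], RHS [L T^-1] ✓
Step 4: v = Ft/m → LHS [L T^-1], RHS [L T^-1] ✓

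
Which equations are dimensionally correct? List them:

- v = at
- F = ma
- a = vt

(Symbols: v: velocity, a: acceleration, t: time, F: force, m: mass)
Dimensionally correct: v = at, F = ma
Dimensionally incorrect: a = vt
Ordered (correct first, then incorrect): v = at, F = ma, a = vt

- v = at: LHS [L T^-1], RHS [L T^-1] → correct ✓
- F = ma: LHS [L M T^-2], RHS [L M T^-2] → correct ✓
- a = vt: LHS [L T^-2], RHS [L] → incorrect ✗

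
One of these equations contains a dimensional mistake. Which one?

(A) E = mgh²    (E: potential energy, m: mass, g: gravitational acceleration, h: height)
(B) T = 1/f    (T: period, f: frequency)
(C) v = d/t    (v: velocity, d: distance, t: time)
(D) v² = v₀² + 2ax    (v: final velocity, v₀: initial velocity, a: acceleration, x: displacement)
(A) E = mgh²

The equation (A) E = mgh² is dimensionally incorrect.

LHS (E): [L^2 M T^-2]
RHS (mgh²): [L^3 M T^-2] ✗

The dimensions do not match. The other three equations balance.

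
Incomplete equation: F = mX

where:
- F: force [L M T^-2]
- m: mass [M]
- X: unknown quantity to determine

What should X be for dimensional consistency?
X = a (acceleration), dimensions [L T^-2]

F has dimensions [L M T^-2]; the rest of the RHS (m) has dimensions [M].
So X must have dimensions [L T^-2] — X = a (acceleration).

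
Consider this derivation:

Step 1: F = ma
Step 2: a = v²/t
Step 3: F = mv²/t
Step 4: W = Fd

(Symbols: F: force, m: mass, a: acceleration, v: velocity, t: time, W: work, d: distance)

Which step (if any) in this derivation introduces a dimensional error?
Step 2

Step 1: F = ma → LHS [L M T^-2], RHS [L M T^-2] ✓
Step 2: a = v²/t → LHS [L T^-2], RHS [L^2 T^-3] ✗

The first dimensional inconsistency appears in step 2: a = v²/t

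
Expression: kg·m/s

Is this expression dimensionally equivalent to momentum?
Yes

The expression kg·m/s has dimensions [L M T^-1], which is exactly momentum [L M T^-1].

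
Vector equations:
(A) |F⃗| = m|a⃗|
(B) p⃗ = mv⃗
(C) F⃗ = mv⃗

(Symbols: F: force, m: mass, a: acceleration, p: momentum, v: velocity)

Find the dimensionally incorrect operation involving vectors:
(C) F⃗ = mv⃗

(A) |F⃗| = m|a⃗|: LHS [L M T^-2], RHS [L M T^-2] ✓ — magnitudes of vectors are scalars
(B) p⃗ = mv⃗: LHS [L M T^-1], RHS [L M T^-1] ✓ — mass (scalar) times velocity (vector)
(C) F⃗ = mv⃗: LHS [L M T^-2], RHS [L M T^-1] ✗ — mass times velocity is momentum, not force; should be ma⃗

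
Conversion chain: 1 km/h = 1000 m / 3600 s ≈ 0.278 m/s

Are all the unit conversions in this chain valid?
The chain is correct (no errors).

Correct: 1 km = 1000 m, 1 h = 3600 s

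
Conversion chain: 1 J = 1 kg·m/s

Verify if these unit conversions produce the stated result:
The chain is incorrect (it contains an error).

Incorrect: Joule is kg·m²/s², not kg·m/s (that is momentum)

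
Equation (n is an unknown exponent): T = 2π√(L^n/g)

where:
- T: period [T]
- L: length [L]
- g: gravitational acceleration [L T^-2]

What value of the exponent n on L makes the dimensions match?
n = 1

T has dimensions [T]; L has dimensions [L].
With n = 1: 2π√(L^1/g) has dimensions [T], matching the LHS ✓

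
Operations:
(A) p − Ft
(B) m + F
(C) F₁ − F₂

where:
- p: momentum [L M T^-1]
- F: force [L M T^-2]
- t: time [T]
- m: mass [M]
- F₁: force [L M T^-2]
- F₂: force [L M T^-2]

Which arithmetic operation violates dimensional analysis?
(B) m + F

(A) p − Ft: p [L M T^-1] and Ft [L M T^-1] — same dimensions ✓
(B) m + F: m [M] and F [L M T^-2] — different dimensions cannot be added/subtracted ✗
(C) F₁ − F₂: F₁ [L M T^-2] and F₂ [L M T^-2] — same dimensions ✓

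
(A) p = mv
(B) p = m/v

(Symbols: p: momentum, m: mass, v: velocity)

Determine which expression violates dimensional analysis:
(B)

(A) p = mv: LHS [L M T^-1], RHS [L M T^-1] ✓
(B) p = m/v: LHS [L M T^-1], RHS [L^-1 M T] ✗

Expression (B) p = m/v is dimensionally incorrect.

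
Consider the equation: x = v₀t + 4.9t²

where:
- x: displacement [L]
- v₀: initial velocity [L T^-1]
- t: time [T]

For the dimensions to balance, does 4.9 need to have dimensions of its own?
Yes

x has dimensions [L], while t² alone has dimensions [T^2]. For the equation to balance, the factor 4.9 must carry dimensions [L T^-2] — it is a dimensional constant (a numerical value of a physical quantity with its units suppressed), not a pure number.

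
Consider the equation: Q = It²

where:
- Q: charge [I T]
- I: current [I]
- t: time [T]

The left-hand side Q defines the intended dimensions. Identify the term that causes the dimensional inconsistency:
The right-hand side term It²

Q has dimensions [I T], but It² has dimensions [I T^2], so the term It² is dimensionally wrong for Q.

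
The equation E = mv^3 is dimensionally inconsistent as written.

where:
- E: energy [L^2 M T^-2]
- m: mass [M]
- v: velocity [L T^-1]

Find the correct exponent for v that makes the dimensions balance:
The exponent of v should be 2: E = mv^2

The LHS E has dimensions [L^2 M T^-2]; v has dimensions [L T^-1].
As written, the RHS mv^3 (exponent 3 on v) has dimensions [L^3 M T^-3], which does not match.
With exponent 2, the RHS mv^2 has dimensions [L^2 M T^-2], matching the LHS.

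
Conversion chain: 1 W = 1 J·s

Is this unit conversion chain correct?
The chain is incorrect (it contains an error).

Incorrect: Watt is J/s, not J·s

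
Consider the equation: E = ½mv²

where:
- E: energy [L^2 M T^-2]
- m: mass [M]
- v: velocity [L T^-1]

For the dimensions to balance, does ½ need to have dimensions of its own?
No

E has dimensions [L^2 M T^-2] and mv² already has dimensions [L^2 M T^-2], so the equation balances without ½ contributing any dimensions. ½ is a pure (dimensionless) number; changing or removing it would not affect dimensional consistency.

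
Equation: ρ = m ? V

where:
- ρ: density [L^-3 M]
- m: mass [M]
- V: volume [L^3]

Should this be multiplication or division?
division (÷): ρ = m ÷ V

ρ [L^-3 M]; m [M]; V [L^3].
m × V → [L^3 M] ✗
m ÷ V → [L^-3 M] ✓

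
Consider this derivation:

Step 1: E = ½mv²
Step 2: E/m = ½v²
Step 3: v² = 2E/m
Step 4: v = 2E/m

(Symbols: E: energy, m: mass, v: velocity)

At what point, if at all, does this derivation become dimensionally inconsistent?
Step 4

Step 1: E = ½mv² → LHS [L^2 M T^-2], RHS [L^2 M T^-2] ✓
Step 2: E/m = ½v² → LHS [L^2 T^-2], RHS [L^2 T^-2] ✓
Step 3: v² = 2E/m → LHS [L^2 T^-2], RHS [L^2 T^-2] ✓
Step 4: v = 2E/m → LHS [L T^-1], RHS [L^2 T^-2] ✗

The first dimensional inconsistency appears in step 4: v = 2E/m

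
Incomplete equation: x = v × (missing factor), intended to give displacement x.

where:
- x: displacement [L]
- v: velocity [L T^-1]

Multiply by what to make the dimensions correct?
t (time), dimensions [T]

x has dimensions [L] and v has dimensions [L T^-1].
The missing factor must have dimensions [L] / [L T^-1] = [T], i.e. time (t).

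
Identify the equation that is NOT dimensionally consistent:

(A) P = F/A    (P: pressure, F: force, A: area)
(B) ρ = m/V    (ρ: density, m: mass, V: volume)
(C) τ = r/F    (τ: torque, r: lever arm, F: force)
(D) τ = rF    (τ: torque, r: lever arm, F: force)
(C) τ = r/F

The equation (C) τ = r/F is dimensionally incorrect.

LHS (τ): [L^2 M T^-2]
RHS (r/F): [M^-1 T^2] ✗

The dimensions do not match. The other three equations balance.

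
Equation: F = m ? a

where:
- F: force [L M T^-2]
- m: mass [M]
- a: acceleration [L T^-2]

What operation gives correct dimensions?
multiplication (×): F = m × a

F [L M T^-2]; m [M]; a [L T^-2].
m × a → [L M T^-2] ✓
m ÷ a → [L^-1 M T^2] ✗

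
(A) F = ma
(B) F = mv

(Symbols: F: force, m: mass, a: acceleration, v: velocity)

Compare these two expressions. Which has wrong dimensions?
(B)

(A) F = ma: LHS [L M T^-2], RHS [L M T^-2] ✓
(B) F = mv: LHS [L M T^-2], RHS [L M T^-1] ✗

Expression (B) F = mv is dimensionally incorrect.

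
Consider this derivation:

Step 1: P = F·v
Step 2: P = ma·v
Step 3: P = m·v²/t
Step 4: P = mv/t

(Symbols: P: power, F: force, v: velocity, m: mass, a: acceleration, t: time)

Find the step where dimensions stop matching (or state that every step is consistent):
Step 4

Step 1: P = F·v → LHS [L^2 M T^-3], RHS [L^2 M T^-3] ✓
Step 2: P = ma·v → LHS [L^2 M T^-3], RHS [L^2 M T^-3] ✓
Step 3: P = m·v²/t → LHS [L^2 M T^-3], RHS [L^2 M T^-3] ✓
Step 4: P = mv/t → LHS [L^2 M T^-3], RHS [L M T^-2] ✗

The first dimensional inconsistency appears in step 4: P = mv/t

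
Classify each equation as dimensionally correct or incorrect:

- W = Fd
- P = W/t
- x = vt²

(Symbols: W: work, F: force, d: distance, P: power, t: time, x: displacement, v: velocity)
Dimensionally correct: W = Fd, P = W/t
Dimensionally incorrect: x = vt²
Ordered (correct first, then incorrect): W = Fd, P = W/t, x = vt²

- W = Fd: LHS [L^2 M T^-2], RHS [L^2 M T^-2] → correct ✓
- P = W/t: LHS [L^2 M T^-3], RHS [L^2 M T^-3] → correct ✓
- x = vt²: LHS [L], RHS [L T] → incorrect ✗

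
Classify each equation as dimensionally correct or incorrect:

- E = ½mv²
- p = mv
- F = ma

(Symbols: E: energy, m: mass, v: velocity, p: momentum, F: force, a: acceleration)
Dimensionally correct: E = ½mv², p = mv, F = ma
Dimensionally incorrect: none
Ordered (correct first, then incorrect): E = ½mv², p = mv, F = ma

- E = ½mv²: LHS [L^2 M T^-2], RHS [L^2 M T^-2] → correct ✓
- p = mv: LHS [L M T^-1], RHS [L M T^-1] → correct ✓
- F = ma: LHS [L M T^-2], RHS [L M T^-2] → correct ✓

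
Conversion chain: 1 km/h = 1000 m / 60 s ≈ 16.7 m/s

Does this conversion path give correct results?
The chain is incorrect (it contains an error).

Incorrect: 1 h = 3600 s, not 60 s (1 km/h ≈ 0.278 m/s)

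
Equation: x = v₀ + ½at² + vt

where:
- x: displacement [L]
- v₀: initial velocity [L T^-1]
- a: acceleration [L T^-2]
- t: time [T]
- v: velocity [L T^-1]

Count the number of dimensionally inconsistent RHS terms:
1

LHS x: [L]
- v₀: [L T^-1] ✗
- ½at²: [L] ✓
- vt: [L] ✓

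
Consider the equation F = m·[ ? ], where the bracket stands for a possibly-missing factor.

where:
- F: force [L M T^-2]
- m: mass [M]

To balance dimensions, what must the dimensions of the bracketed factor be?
[L T^-2] — acceleration (e.g. a)

F has dimensions [L M T^-2]; m has dimensions [M].
The bracketed factor must supply [L M T^-2] / [M] = [L T^-2].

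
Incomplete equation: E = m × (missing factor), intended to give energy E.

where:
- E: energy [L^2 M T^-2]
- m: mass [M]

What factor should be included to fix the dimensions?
v² (velocity squared), dimensions [L^2 T^-2]

E has dimensions [L^2 M T^-2] and m has dimensions [M].
The missing factor must have dimensions [L^2 M T^-2] / [M] = [L^2 T^-2], i.e. velocity squared (v²).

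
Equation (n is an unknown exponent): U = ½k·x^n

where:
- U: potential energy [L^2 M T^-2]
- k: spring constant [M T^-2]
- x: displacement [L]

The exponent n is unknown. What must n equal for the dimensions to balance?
n = 2

U has dimensions [L^2 M T^-2]; x has dimensions [L].
The rest of the RHS has dimensions [M T^-2], so x^n must supply [L^2].
With n = 2: ½k·x^2 has dimensions [L^2 M T^-2], matching the LHS ✓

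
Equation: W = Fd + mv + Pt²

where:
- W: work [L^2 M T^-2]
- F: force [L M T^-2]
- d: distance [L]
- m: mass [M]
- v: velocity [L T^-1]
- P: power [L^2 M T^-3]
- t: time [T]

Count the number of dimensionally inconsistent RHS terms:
2

LHS W: [L^2 M T^-2]
- Fd: [L^2 M T^-2] ✓
- mv: [L M T^-1] ✗
- Pt²: [L^2 M T^-1] ✗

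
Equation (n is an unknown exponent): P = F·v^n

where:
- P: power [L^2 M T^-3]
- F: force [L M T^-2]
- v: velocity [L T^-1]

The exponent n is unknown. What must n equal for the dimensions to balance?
n = 1

P has dimensions [L^2 M T^-3]; v has dimensions [L T^-1].
The rest of the RHS has dimensions [L M T^-2], so v^n must supply [L T^-1].
With n = 1: F·v^1 has dimensions [L^2 M T^-3], matching the LHS ✓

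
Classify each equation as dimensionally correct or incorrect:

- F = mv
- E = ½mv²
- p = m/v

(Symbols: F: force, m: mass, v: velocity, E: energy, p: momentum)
Dimensionally correct: E = ½mv²
Dimensionally incorrect: F = mv, p = m/v
Ordered (correct first, then incorrect): E = ½mv², F = mv, p = m/v

- F = mv: LHS [L M T^-2], RHS [L M T^-1] → incorrect ✗
- E = ½mv²: LHS [L^2 M T^-2], RHS [L^2 M T^-2] → correct ✓
- p = m/v: LHS [L M T^-1], RHS [L^-1 M T] → incorrect ✗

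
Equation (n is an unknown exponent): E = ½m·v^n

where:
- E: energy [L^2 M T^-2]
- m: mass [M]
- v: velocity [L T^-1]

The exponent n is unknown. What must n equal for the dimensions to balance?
n = 2

E has dimensions [L^2 M T^-2]; v has dimensions [L T^-1].
The rest of the RHS has dimensions [M], so v^n must supply [L^2 T^-2].
With n = 2: ½m·v^2 has dimensions [L^2 M T^-2], matching the LHS ✓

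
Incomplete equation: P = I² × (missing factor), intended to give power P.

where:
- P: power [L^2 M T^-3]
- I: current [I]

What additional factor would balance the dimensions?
R (resistance), dimensions [I^-2 L^2 M T^-3]

P has dimensions [L^2 M T^-3] and I² has dimensions [I^2].
The missing factor must have dimensions [L^2 M T^-3] / [I^2] = [I^-2 L^2 M T^-3], i.e. resistance (R).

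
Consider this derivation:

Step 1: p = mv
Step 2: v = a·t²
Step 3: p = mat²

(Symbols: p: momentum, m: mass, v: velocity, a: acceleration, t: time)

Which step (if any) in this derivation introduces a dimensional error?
Step 2

Step 1: p = mv → LHS [L M T^-1], RHS [L M T^-1] ✓
Step 2: v = a·t² → LHS [L T^-1], RHS [L] ✗

The first dimensional inconsistency appears in step 2: v = a·t²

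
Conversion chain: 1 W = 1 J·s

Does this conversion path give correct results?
The chain is incorrect (it contains an error).

Incorrect: Watt is J/s, not J·s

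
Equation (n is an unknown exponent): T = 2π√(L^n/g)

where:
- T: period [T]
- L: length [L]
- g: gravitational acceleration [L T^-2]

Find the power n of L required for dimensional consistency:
n = 1

T has dimensions [T]; L has dimensions [L].
With n = 1: 2π√(L^1/g) has dimensions [T], matching the LHS ✓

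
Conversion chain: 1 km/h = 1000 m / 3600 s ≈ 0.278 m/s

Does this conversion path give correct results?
The chain is correct (no errors).

Correct: 1 km = 1000 m, 1 h = 3600 s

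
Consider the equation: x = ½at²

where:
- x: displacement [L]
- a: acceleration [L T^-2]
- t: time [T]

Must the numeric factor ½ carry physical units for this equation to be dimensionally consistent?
No

x has dimensions [L] and at² already has dimensions [L], so the equation balances without ½ contributing any dimensions. ½ is a pure (dimensionless) number; changing or removing it would not affect dimensional consistency.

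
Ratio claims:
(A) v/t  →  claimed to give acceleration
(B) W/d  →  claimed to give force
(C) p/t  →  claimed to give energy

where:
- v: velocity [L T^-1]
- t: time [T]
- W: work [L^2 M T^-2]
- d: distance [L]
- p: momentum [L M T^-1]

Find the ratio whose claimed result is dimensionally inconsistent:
(C) p/t does not give energy

(A) v/t: [L T^-2] = acceleration [L T^-2] ✓
(B) W/d: [L M T^-2] = force [L M T^-2] ✓
(C) p/t: [L M T^-2] ≠ energy [L^2 M T^-2] ✗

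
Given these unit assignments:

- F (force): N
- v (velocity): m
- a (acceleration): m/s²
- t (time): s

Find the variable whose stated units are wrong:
v

The variable v (velocity) should have units m/s, not m.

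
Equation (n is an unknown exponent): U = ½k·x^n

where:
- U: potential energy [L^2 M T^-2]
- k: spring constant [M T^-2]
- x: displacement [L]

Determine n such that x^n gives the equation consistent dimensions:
n = 2

U has dimensions [L^2 M T^-2]; x has dimensions [L].
The rest of the RHS has dimensions [M T^-2], so x^n must supply [L^2].
With n = 2: ½k·x^2 has dimensions [L^2 M T^-2], matching the LHS ✓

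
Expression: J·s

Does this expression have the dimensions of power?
No

The expression J·s has dimensions [L^2 M T^-1], but power has dimensions [L^2 M T^-3].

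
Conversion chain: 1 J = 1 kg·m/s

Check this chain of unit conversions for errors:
The chain is incorrect (it contains an error).

Incorrect: Joule is kg·m²/s², not kg·m/s (that is momentum)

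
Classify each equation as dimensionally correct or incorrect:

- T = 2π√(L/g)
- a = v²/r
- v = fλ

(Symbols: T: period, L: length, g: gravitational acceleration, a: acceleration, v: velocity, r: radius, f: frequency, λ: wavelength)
Dimensionally correct: T = 2π√(L/g), a = v²/r, v = fλ
Dimensionally incorrect: none
Ordered (correct first, then incorrect): T = 2π√(L/g), a = v²/r, v = fλ

- T = 2π√(L/g): LHS [T], RHS [T] → correct ✓
- a = v²/r: LHS [L T^-2], RHS [L T^-2] → correct ✓
- v = fλ: LHS [L T^-1], RHS [L T^-1] → correct ✓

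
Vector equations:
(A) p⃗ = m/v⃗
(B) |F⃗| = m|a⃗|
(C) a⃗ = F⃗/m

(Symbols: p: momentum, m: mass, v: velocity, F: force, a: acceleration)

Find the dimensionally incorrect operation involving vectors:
(A) p⃗ = m/v⃗

(A) p⃗ = m/v⃗: LHS [L M T^-1], RHS [L^-1 M T] ✗ — momentum is mass times velocity; should be mv⃗ (and division by a vector is undefined)
(B) |F⃗| = m|a⃗|: LHS [L M T^-2], RHS [L M T^-2] ✓ — magnitudes of vectors are scalars
(C) a⃗ = F⃗/m: LHS [L T^-2], RHS [L T^-2] ✓ — force (vector) divided by mass (scalar)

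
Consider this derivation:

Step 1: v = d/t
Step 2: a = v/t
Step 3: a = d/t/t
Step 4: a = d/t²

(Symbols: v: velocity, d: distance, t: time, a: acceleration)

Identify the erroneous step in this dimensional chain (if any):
No step introduces an error — all steps are dimensionally consistent.

Step 1: v = d/t → LHS [L T^-1], RHS [L T^-1] ✓
Step 2: a = v/t → LHS [L T^-2], RHS [L T^-2] ✓
Step 3: a = d/t/t → LHS [L T^-2], RHS [L T^-2] ✓
Step 4: a = d/t² → LHS [L T^-2], RHS [L T^-2] ✓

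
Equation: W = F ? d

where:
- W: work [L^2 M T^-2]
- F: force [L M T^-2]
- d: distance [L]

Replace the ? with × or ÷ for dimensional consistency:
multiplication (×): W = F × d

W [L^2 M T^-2]; F [L M T^-2]; d [L].
F × d → [L^2 M T^-2] ✓
F ÷ d → [M T^-2] ✗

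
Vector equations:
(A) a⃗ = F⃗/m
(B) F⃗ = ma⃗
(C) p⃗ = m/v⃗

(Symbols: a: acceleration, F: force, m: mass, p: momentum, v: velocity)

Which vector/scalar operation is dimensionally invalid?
(C) p⃗ = m/v⃗

(A) a⃗ = F⃗/m: LHS [L T^-2], RHS [L T^-2] ✓ — force (vector) divided by mass (scalar)
(B) F⃗ = ma⃗: LHS [L M T^-2], RHS [L M T^-2] ✓ — Force and acceleration are vectors, mass is a scalar
(C) p⃗ = m/v⃗: LHS [L M T^-1], RHS [L^-1 M T] ✗ — momentum is mass times velocity; should be mv⃗ (and division by a vector is undefined)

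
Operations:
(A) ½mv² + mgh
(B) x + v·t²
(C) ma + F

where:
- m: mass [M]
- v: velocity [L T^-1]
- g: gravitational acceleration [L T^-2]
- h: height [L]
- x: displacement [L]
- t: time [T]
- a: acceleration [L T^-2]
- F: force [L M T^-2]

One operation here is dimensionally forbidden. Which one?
(B) x + v·t²

(A) ½mv² + mgh: ½mv² [L^2 M T^-2] and mgh [L^2 M T^-2] — same dimensions ✓
(B) x + v·t²: x [L] and v·t² [L T] — different dimensions cannot be added/subtracted ✗
(C) ma + F: ma [L M T^-2] and F [L M T^-2] — same dimensions ✓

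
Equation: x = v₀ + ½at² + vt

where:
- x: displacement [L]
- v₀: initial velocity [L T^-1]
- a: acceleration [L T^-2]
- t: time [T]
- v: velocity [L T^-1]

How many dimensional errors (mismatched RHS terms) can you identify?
1

LHS x: [L]
- v₀: [L T^-1] ✗
- ½at²: [L] ✓
- vt: [L] ✓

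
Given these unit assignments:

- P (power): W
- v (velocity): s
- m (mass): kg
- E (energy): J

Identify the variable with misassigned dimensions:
v

The variable v (velocity) should have units m/s, not s.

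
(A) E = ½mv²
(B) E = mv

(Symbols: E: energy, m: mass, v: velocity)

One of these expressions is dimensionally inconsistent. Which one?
(B)

(A) E = ½mv²: LHS [L^2 M T^-2], RHS [L^2 M T^-2] ✓
(B) E = mv: LHS [L^2 M T^-2], RHS [L M T^-1] ✗

Expression (B) E = mv is dimensionally incorrect.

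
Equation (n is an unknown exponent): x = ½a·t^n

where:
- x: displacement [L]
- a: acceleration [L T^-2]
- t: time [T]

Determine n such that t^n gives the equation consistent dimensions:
n = 2

x has dimensions [L]; t has dimensions [T].
The rest of the RHS has dimensions [L T^-2], so t^n must supply [T^2].
With n = 2: ½a·t^2 has dimensions [L], matching the LHS ✓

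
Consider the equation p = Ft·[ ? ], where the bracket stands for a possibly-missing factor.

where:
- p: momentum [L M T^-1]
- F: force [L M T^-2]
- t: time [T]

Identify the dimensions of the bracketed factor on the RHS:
Nothing is missing — the bracketed factor must be dimensionless.

p has dimensions [L M T^-1] and Ft already has dimensions [L M T^-1], so p = Ft is dimensionally complete.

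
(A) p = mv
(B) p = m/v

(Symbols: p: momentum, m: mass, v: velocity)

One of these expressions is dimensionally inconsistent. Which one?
(B)

(A) p = mv: LHS [L M T^-1], RHS [L M T^-1] ✓
(B) p = m/v: LHS [L M T^-1], RHS [L^-1 M T] ✗

Expression (B) p = m/v is dimensionally incorrect.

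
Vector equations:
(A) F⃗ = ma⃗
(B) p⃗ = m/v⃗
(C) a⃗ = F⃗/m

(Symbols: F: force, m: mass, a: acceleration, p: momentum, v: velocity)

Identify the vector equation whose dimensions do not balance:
(B) p⃗ = m/v⃗

(A) F⃗ = ma⃗: LHS [L M T^-2], RHS [L M T^-2] ✓ — Force and acceleration are vectors, mass is a scalar
(B) p⃗ = m/v⃗: LHS [L M T^-1], RHS [L^-1 M T] ✗ — momentum is mass times velocity; should be mv⃗ (and division by a vector is undefined)
(C) a⃗ = F⃗/m: LHS [L T^-2], RHS [L T^-2] ✓ — force (vector) divided by mass (scalar)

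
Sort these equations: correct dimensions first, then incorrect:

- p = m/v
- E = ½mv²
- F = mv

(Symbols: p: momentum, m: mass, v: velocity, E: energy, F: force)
Dimensionally correct: E = ½mv²
Dimensionally incorrect: p = m/v, F = mv
Ordered (correct first, then incorrect): E = ½mv², p = m/v, F = mv

- p = m/v: LHS [L M T^-1], RHS [L^-1 M T] → incorrect ✗
- E = ½mv²: LHS [L^2 M T^-2], RHS [L^2 M T^-2] → correct ✓
- F = mv: LHS [L M T^-2], RHS [L M T^-1] → incorrect ✗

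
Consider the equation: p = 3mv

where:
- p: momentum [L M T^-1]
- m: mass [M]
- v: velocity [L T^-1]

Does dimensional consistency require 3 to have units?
No

p has dimensions [L M T^-1] and mv already has dimensions [L M T^-1], so the equation balances without 3 contributing any dimensions. 3 is a pure (dimensionless) number; changing or removing it would not affect dimensional consistency.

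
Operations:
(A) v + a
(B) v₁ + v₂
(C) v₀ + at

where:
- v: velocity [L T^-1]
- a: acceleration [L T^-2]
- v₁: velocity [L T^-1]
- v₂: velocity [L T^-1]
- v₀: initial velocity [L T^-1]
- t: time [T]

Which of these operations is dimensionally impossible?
(A) v + a

(A) v + a: v [L T^-1] and a [L T^-2] — different dimensions cannot be added/subtracted ✗
(B) v₁ + v₂: v₁ [L T^-1] and v₂ [L T^-1] — same dimensions ✓
(C) v₀ + at: v₀ [L T^-1] and at [L T^-1] — same dimensions ✓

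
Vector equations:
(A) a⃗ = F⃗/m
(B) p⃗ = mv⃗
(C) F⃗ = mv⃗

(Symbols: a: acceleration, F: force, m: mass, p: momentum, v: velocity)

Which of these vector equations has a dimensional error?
(C) F⃗ = mv⃗

(A) a⃗ = F⃗/m: LHS [L T^-2], RHS [L T^-2] ✓ — force (vector) divided by mass (scalar)
(B) p⃗ = mv⃗: LHS [L M T^-1], RHS [L M T^-1] ✓ — mass (scalar) times velocity (vector)
(C) F⃗ = mv⃗: LHS [L M T^-2], RHS [L M T^-1] ✗ — mass times velocity is momentum, not force; should be ma⃗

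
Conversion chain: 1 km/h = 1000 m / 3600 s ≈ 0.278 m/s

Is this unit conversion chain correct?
The chain is correct (no errors).

Correct: 1 km = 1000 m, 1 h = 3600 s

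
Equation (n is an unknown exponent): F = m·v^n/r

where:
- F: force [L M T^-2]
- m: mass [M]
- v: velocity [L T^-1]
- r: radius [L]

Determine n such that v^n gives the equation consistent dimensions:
n = 2

F has dimensions [L M T^-2]; v has dimensions [L T^-1].
The rest of the RHS has dimensions [L^-1 M], so v^n must supply [L^2 T^-2].
With n = 2: m·v^2/r has dimensions [L M T^-2], matching the LHS ✓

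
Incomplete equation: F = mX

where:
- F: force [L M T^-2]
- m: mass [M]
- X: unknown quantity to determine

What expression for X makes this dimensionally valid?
X = a (acceleration), dimensions [L T^-2]

F has dimensions [L M T^-2]; the rest of the RHS (m) has dimensions [M].
So X must have dimensions [L T^-2] — X = a (acceleration).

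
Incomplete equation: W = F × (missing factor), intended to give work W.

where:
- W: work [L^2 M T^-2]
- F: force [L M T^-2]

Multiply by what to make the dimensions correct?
d (distance), dimensions [L]

W has dimensions [L^2 M T^-2] and F has dimensions [L M T^-2].
The missing factor must have dimensions [L^2 M T^-2] / [L M T^-2] = [L], i.e. distance (d).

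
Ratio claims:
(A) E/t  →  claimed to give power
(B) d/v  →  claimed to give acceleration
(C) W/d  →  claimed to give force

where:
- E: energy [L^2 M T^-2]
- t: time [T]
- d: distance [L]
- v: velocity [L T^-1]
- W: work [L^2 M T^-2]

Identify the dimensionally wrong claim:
(B) d/v does not give acceleration

(A) E/t: [L^2 M T^-3] = power [L^2 M T^-3] ✓
(B) d/v: [T] ≠ acceleration [L T^-2] ✗
(C) W/d: [L M T^-2] = force [L M T^-2] ✓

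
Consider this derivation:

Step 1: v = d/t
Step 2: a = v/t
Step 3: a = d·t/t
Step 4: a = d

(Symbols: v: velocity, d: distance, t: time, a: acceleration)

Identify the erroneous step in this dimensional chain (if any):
Step 3

Step 1: v = d/t → LHS [L T^-1], RHS [L T^-1] ✓
Step 2: a = v/t → LHS [L T^-2], RHS [L T^-2] ✓
Step 3: a = d·t/t → LHS [L T^-2], RHS [L] ✗

The first dimensional inconsistency appears in step 3: a = d·t/t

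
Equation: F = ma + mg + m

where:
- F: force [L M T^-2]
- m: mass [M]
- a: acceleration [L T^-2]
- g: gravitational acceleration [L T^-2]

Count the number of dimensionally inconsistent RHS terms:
1

LHS F: [L M T^-2]
- ma: [L M T^-2] ✓
- mg: [L M T^-2] ✓
- m: [M] ✗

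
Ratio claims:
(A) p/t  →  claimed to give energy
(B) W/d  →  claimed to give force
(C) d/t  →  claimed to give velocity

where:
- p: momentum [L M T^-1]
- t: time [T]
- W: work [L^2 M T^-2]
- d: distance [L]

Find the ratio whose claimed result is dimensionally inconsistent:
(A) p/t does not give energy

(A) p/t: [L M T^-2] ≠ energy [L^2 M T^-2] ✗
(B) W/d: [L M T^-2] = force [L M T^-2] ✓
(C) d/t: [L T^-1] = velocity [L T^-1] ✓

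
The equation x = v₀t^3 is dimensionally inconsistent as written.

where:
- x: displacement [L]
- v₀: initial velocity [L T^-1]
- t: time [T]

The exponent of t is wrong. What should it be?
The exponent of t should be 1: x = v₀t

The LHS x has dimensions [L]; t has dimensions [T].
As written, the RHS v₀t^3 (exponent 3 on t) has dimensions [L T^2], which does not match.
With exponent 1, the RHS v₀t has dimensions [L], matching the LHS.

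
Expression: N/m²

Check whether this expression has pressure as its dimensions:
Yes

The expression N/m² has dimensions [L^-1 M T^-2], which is exactly pressure [L^-1 M T^-2].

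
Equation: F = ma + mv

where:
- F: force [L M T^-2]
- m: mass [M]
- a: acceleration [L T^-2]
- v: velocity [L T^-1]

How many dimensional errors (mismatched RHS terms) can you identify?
1

LHS F: [L M T^-2]
- ma: [L M T^-2] ✓
- mv: [L M T^-1] ✗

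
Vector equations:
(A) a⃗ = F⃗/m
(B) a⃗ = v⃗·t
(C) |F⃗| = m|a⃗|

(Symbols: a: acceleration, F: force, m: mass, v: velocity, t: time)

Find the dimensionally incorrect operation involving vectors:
(B) a⃗ = v⃗·t

(A) a⃗ = F⃗/m: LHS [L T^-2], RHS [L T^-2] ✓ — force (vector) divided by mass (scalar)
(B) a⃗ = v⃗·t: LHS [L T^-2], RHS [L] ✗ — acceleration is velocity per time; should be v⃗/t
(C) |F⃗| = m|a⃗|: LHS [L M T^-2], RHS [L M T^-2] ✓ — magnitudes of vectors are scalars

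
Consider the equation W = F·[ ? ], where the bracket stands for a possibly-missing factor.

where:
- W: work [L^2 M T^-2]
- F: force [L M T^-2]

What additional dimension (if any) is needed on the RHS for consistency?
[L] — length (e.g. a distance d)

W has dimensions [L^2 M T^-2]; F has dimensions [L M T^-2].
The bracketed factor must supply [L^2 M T^-2] / [L M T^-2] = [L].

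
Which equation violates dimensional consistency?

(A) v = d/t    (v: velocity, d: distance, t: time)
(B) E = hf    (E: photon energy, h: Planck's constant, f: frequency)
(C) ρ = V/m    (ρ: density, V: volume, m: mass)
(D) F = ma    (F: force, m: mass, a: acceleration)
(C) ρ = V/m

The equation (C) ρ = V/m is dimensionally incorrect.

LHS (ρ): [L^-3 M]
RHS (V/m): [L^3 M^-1] ✗

The dimensions do not match. The other three equations balance.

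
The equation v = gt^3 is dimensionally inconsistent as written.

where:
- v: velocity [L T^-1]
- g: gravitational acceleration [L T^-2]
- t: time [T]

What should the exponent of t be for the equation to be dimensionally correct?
The exponent of t should be 1: v = gt

The LHS v has dimensions [L T^-1]; t has dimensions [T].
As written, the RHS gt^3 (exponent 3 on t) has dimensions [L T], which does not match.
With exponent 1, the RHS gt has dimensions [L T^-1], matching the LHS.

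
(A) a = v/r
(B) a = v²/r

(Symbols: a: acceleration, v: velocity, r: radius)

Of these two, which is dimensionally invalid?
(A)

(A) a = v/r: LHS [L T^-2], RHS [T^-1] ✗
(B) a = v²/r: LHS [L T^-2], RHS [L T^-2] ✓

Expression (A) a = v/r is dimensionally incorrect.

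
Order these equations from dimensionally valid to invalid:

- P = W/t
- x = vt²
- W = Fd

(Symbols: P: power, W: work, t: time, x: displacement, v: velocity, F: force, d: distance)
Dimensionally correct: P = W/t, W = Fd
Dimensionally incorrect: x = vt²
Ordered (correct first, then incorrect): P = W/t, W = Fd, x = vt²

- P = W/t: LHS [L^2 M T^-3], RHS [L^2 M T^-3] → correct ✓
- x = vt²: LHS [L], RHS [L T] → incorrect ✗
- W = Fd: LHS [L^2 M T^-2], RHS [L^2 M T^-2] → correct ✓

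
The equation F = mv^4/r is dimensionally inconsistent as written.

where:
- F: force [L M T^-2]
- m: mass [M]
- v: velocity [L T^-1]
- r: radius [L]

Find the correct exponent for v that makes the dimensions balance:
The exponent of v should be 2: F = mv^2/r

The LHS F has dimensions [L M T^-2]; v has dimensions [L T^-1].
As written, the RHS mv^4/r (exponent 4 on v) has dimensions [L^3 M T^-4], which does not match.
With exponent 2, the RHS mv^2/r has dimensions [L M T^-2], matching the LHS.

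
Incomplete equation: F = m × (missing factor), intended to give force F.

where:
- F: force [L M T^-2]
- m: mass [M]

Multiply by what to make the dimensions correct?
a (acceleration), dimensions [L T^-2]

F has dimensions [L M T^-2] and m has dimensions [M].
The missing factor must have dimensions [L M T^-2] / [M] = [L T^-2], i.e. acceleration (a).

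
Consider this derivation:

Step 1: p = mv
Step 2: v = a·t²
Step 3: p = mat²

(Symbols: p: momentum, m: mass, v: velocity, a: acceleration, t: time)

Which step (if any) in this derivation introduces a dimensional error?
Step 2

Step 1: p = mv → LHS [L M T^-1], RHS [L M T^-1] ✓
Step 2: v = a·t² → LHS [L T^-1], RHS [L] ✗

The first dimensional inconsistency appears in step 2: v = a·t²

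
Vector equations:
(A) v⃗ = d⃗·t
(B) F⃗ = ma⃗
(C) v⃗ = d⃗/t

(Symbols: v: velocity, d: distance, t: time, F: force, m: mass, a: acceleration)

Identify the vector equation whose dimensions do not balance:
(A) v⃗ = d⃗·t

(A) v⃗ = d⃗·t: LHS [L T^-1], RHS [L T] ✗ — velocity is displacement per time; should be d⃗/t
(B) F⃗ = ma⃗: LHS [L M T^-2], RHS [L M T^-2] ✓ — Force and acceleration are vectors, mass is a scalar
(C) v⃗ = d⃗/t: LHS [L T^-1], RHS [L T^-1] ✓ — displacement (vector) divided by time (scalar)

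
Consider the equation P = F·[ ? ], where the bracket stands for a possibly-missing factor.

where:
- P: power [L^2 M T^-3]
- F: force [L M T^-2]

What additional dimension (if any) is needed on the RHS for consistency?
[L T^-1] — velocity (e.g. v)

P has dimensions [L^2 M T^-3]; F has dimensions [L M T^-2].
The bracketed factor must supply [L^2 M T^-3] / [L M T^-2] = [L T^-1].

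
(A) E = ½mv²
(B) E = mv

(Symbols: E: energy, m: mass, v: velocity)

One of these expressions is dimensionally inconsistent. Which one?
(B)

(A) E = ½mv²: LHS [L^2 M T^-2], RHS [L^2 M T^-2] ✓
(B) E = mv: LHS [L^2 M T^-2], RHS [L M T^-1] ✗

Expression (B) E = mv is dimensionally incorrect.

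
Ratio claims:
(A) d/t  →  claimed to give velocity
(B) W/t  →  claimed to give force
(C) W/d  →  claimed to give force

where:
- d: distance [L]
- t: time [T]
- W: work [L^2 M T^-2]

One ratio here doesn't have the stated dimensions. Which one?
(B) W/t does not give force

(A) d/t: [L T^-1] = velocity [L T^-1] ✓
(B) W/t: [L^2 M T^-3] ≠ force [L M T^-2] ✗
(C) W/d: [L M T^-2] = force [L M T^-2] ✓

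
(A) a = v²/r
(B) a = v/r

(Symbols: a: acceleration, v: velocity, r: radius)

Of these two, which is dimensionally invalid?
(B)

(A) a = v²/r: LHS [L T^-2], RHS [L T^-2] ✓
(B) a = v/r: LHS [L T^-2], RHS [T^-1] ✗

Expression (B) a = v/r is dimensionally incorrect.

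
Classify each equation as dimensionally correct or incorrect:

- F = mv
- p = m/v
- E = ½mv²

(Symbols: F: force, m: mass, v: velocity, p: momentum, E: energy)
Dimensionally correct: E = ½mv²
Dimensionally incorrect: F = mv, p = m/v
Ordered (correct first, then incorrect): E = ½mv², F = mv, p = m/v

- F = mv: LHS [L M T^-2], RHS [L M T^-1] → incorrect ✗
- p = m/v: LHS [L M T^-1], RHS [L^-1 M T] → incorrect ✗
- E = ½mv²: LHS [L^2 M T^-2], RHS [L^2 M T^-2] → correct ✓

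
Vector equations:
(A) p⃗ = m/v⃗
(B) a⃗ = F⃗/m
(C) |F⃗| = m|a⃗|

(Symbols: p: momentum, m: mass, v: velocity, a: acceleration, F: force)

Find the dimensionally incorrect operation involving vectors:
(A) p⃗ = m/v⃗

(A) p⃗ = m/v⃗: LHS [L M T^-1], RHS [L^-1 M T] ✗ — momentum is mass times velocity; should be mv⃗ (and division by a vector is undefined)
(B) a⃗ = F⃗/m: LHS [L T^-2], RHS [L T^-2] ✓ — force (vector) divided by mass (scalar)
(C) |F⃗| = m|a⃗|: LHS [L M T^-2], RHS [L M T^-2] ✓ — magnitudes of vectors are scalars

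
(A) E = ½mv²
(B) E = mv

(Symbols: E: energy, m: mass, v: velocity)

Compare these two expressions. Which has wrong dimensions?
(B)

(A) E = ½mv²: LHS [L^2 M T^-2], RHS [L^2 M T^-2] ✓
(B) E = mv: LHS [L^2 M T^-2], RHS [L M T^-1] ✗

Expression (B) E = mv is dimensionally incorrect.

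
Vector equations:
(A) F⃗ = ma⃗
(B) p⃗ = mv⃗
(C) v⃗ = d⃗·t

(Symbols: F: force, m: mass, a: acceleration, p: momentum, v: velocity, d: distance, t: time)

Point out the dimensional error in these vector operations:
(C) v⃗ = d⃗·t

(A) F⃗ = ma⃗: LHS [L M T^-2], RHS [L M T^-2] ✓ — Force and acceleration are vectors, mass is a scalar
(B) p⃗ = mv⃗: LHS [L M T^-1], RHS [L M T^-1] ✓ — mass (scalar) times velocity (vector)
(C) v⃗ = d⃗·t: LHS [L T^-1], RHS [L T] ✗ — velocity is displacement per time; should be d⃗/t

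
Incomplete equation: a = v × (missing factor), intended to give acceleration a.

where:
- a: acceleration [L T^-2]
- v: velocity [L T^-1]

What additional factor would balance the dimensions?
1/t (inverse time), dimensions [T^-1]

a has dimensions [L T^-2] and v has dimensions [L T^-1].
The missing factor must have dimensions [L T^-2] / [L T^-1] = [T^-1], i.e. inverse time (1/t).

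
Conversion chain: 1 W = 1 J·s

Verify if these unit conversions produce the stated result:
The chain is incorrect (it contains an error).

Incorrect: Watt is J/s, not J·s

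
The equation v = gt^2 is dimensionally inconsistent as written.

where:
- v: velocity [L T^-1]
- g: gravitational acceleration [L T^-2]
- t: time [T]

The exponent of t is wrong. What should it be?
The exponent of t should be 1: v = gt

The LHS v has dimensions [L T^-1]; t has dimensions [T].
As written, the RHS gt^2 (exponent 2 on t) has dimensions [L], which does not match.
With exponent 1, the RHS gt has dimensions [L T^-1], matching the LHS.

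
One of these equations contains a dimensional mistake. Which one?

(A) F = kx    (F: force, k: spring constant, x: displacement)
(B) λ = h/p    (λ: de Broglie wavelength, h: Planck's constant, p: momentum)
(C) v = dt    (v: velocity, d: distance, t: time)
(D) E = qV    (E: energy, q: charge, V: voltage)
(C) v = dt

The equation (C) v = dt is dimensionally incorrect.

LHS (v): [L T^-1]
RHS (dt): [L T] ✗

The dimensions do not match. The other three equations balance.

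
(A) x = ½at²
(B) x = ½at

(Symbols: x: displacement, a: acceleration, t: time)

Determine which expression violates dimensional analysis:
(B)

(A) x = ½at²: LHS [L], RHS [L] ✓
(B) x = ½at: LHS [L], RHS [L T^-1] ✗

Expression (B) x = ½at is dimensionally incorrect.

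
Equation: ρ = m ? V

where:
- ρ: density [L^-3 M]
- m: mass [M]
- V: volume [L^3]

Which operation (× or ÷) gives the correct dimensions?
division (÷): ρ = m ÷ V

ρ [L^-3 M]; m [M]; V [L^3].
m × V → [L^3 M] ✗
m ÷ V → [L^-3 M] ✓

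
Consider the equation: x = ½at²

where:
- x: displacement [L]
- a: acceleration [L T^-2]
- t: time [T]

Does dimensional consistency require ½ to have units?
No

x has dimensions [L] and at² already has dimensions [L], so the equation balances without ½ contributing any dimensions. ½ is a pure (dimensionless) number; changing or removing it would not affect dimensional consistency.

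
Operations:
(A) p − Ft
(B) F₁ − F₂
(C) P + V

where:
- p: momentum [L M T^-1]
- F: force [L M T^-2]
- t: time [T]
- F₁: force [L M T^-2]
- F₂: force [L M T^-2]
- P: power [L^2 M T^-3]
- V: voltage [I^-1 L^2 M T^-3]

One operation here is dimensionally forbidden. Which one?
(C) P + V

(A) p − Ft: p [L M T^-1] and Ft [L M T^-1] — same dimensions ✓
(B) F₁ − F₂: F₁ [L M T^-2] and F₂ [L M T^-2] — same dimensions ✓
(C) P + V: P [L^2 M T^-3] and V [I^-1 L^2 M T^-3] — different dimensions cannot be added/subtracted ✗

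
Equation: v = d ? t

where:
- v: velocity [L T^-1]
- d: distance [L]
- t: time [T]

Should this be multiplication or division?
division (÷): v = d ÷ t

v [L T^-1]; d [L]; t [T].
d × t → [L T] ✗
d ÷ t → [L T^-1] ✓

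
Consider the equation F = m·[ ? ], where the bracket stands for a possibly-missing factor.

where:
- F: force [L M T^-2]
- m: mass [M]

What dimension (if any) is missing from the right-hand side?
[L T^-2] — acceleration (e.g. a)

F has dimensions [L M T^-2]; m has dimensions [M].
The bracketed factor must supply [L M T^-2] / [M] = [L T^-2].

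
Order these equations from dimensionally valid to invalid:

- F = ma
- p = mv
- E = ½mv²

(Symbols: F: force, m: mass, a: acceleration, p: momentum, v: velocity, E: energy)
Dimensionally correct: F = ma, p = mv, E = ½mv²
Dimensionally incorrect: none
Ordered (correct first, then incorrect): F = ma, p = mv, E = ½mv²

- F = ma: LHS [L M T^-2], RHS [L M T^-2] → correct ✓
- p = mv: LHS [L M T^-1], RHS [L M T^-1] → correct ✓
- E = ½mv²: LHS [L^2 M T^-2], RHS [L^2 M T^-2] → correct ✓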